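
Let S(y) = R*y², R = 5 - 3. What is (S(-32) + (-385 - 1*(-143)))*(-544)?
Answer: -982464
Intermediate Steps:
R = 2
S(y) = 2*y²
(S(-32) + (-385 - 1*(-143)))*(-544) = (2*(-32)² + (-385 - 1*(-143)))*(-544) = (2*1024 + (-385 + 143))*(-544) = (2048 - 242)*(-544) = 1806*(-544) = -982464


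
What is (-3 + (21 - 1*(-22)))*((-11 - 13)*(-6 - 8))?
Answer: 13440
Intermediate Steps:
(-3 + (21 - 1*(-22)))*((-11 - 13)*(-6 - 8)) = (-3 + (21 + 22))*(-24*(-14)) = (-3 + 43)*336 = 40*336 = 13440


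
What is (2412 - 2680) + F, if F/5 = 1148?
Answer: 5472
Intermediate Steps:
F = 5740 (F = 5*1148 = 5740)
(2412 - 2680) + F = (2412 - 2680) + 5740 = -268 + 5740 = 5472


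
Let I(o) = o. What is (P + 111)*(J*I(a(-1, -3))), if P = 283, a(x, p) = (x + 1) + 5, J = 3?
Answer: 5910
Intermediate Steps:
a(x, p) = 6 + x (a(x, p) = (1 + x) + 5 = 6 + x)
(P + 111)*(J*I(a(-1, -3))) = (283 + 111)*(3*(6 - 1)) = 394*(3*5) = 394*15 = 5910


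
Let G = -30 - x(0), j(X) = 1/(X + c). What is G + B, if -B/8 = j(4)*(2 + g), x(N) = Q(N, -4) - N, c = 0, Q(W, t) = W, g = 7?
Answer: -48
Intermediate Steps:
x(N) = 0 (x(N) = N - N = 0)
j(X) = 1/X (j(X) = 1/(X + 0) = 1/X)
G = -30 (G = -30 - 1*0 = -30 + 0 = -30)
B = -18 (B = -8*(2 + 7)/4 = -2*9 = -8*9/4 = -18)
G + B = -30 - 18 = -48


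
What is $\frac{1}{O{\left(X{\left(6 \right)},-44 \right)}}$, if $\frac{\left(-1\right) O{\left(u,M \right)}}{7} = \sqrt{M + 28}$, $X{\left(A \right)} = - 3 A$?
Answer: $\frac{i}{28} \approx 0.035714 i$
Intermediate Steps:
$O{\left(u,M \right)} = - 7 \sqrt{28 + M}$ ($O{\left(u,M \right)} = - 7 \sqrt{M + 28} = - 7 \sqrt{28 + M}$)
$\frac{1}{O{\left(X{\left(6 \right)},-44 \right)}} = \frac{1}{\left(-7\right) \sqrt{28 - 44}} = \frac{1}{\left(-7\right) \sqrt{-16}} = \frac{1}{\left(-7\right) 4 i} = \frac{1}{\left(-28\right) i} = \frac{i}{28}$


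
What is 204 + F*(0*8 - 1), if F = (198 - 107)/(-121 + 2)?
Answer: 3481/17 ≈ 204.76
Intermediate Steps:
F = -13/17 (F = 91/(-119) = 91*(-1/119) = -13/17 ≈ -0.76471)
204 + F*(0*8 - 1) = 204 - 13*(0*8 - 1)/17 = 204 - 13*(0 - 1)/17 = 204 - 13/17*(-1) = 204 + 13/17 = 3481/17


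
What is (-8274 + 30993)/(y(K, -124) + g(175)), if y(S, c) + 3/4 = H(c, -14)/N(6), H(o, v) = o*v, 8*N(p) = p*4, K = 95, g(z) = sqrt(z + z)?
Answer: 378135036/9608765 - 3271536*sqrt(14)/9608765 ≈ 38.079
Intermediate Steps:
g(z) = sqrt(2)*sqrt(z) (g(z) = sqrt(2*z) = sqrt(2)*sqrt(z))
N(p) = p/2 (N(p) = (p*4)/8 = (4*p)/8 = p/2)
y(S, c) = -3/4 - 14*c/3 (y(S, c) = -3/4 + (c*(-14))/(((1/2)*6)) = -3/4 - 14*c/3)
(-8274 + 30993)/(y(K, -124) + g(175)) = (-8274 + 30993)/((-3/4 - 14/3*(-124)) + sqrt(2)*sqrt(175)) = 22719/((-3/4 + 1736/3) + sqrt(2)*(5*sqrt(7))) = 22719/(6935/12 + 5*sqrt(14))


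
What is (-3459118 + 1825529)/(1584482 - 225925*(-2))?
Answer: -1633589/2036332 ≈ -0.80222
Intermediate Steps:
(-3459118 + 1825529)/(1584482 - 225925*(-2)) = -1633589/(1584482 + 451850) = -1633589/2036332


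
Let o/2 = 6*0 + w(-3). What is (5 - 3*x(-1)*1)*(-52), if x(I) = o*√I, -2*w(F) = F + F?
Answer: -260 + 936*I ≈ -260.0 + 936.0*I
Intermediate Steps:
w(F) = -F (w(F) = -(F + F)/2 = -F)
o = 6 (o = 2*(6*0 - 1*(-3)) = 2*(0 + 3) = 2*3 = 6)
x(I) = 6*√I
(5 - 3*x(-1)*1)*(-52) = (5 - 18*√(-1)*1)*(-52) = (5 - 18*I*1)*(-52) = (5 - 18*I)*(-52) = -260 + 936*I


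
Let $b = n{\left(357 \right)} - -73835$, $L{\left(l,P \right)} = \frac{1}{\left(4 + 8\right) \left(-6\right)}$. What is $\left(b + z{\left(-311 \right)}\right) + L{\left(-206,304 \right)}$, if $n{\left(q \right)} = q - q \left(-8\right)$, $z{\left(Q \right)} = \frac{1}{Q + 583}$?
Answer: $\frac{188613479}{2448} \approx 77048.0$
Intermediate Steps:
$L{\left(l,P \right)} = - \frac{1}{72}$ ($L{\left(l,P \right)} = \frac{1}{12 \left(-6\right)} = \frac{1}{-72} = - \frac{1}{72}$)
$z{\left(Q \right)} = \frac{1}{583 + Q}$
$n{\left(q \right)} = 9 q$ ($n{\left(q \right)} = q - - 8 q = q + 8 q = 9 q$)
$b = 77048$ ($b = 9 \cdot 357 - -73835 = 3213 + 73835 = 77048$)
$\left(b + z{\left(-311 \right)}\right) + L{\left(-206,304 \right)} = \left(77048 + \frac{1}{583 - 311}\right) - \frac{1}{72} = \left(77048 + \frac{1}{272}\right) - \frac{1}{72} = \frac{20957057}{272} - \frac{1}{72} = \frac{188613479}{2448}$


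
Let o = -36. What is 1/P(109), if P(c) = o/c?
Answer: -109/36 ≈ -3.0278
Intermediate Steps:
P(c) = -36/c
1/P(109) = 1/(-36/109) = -109/36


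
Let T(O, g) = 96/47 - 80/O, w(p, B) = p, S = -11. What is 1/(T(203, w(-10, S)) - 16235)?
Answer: -9541/154882407 ≈ -6.1602e-5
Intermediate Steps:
T(O, g) = 96/47 - 80/O (T(O, g) = 96*(1/47) - 80/O = 96/47 - 80/O)
1/(T(203, w(-10, S)) - 16235) = 1/((96/47 - 80/203) - 16235) = 1/(15728/9541 - 16235) = 1/(-154882407/9541) = -9541/154882407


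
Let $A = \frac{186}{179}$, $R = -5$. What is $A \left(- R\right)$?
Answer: $\frac{930}{179} \approx 5.1955$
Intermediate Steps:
$A = \frac{186}{179}$ ($A = 186 \cdot \frac{1}{179} = \frac{186}{179} \approx 1.0391$)
$A \left(- R\right) = \frac{186 \left(\left(-1\right) \left(-5\right)\right)}{179} = \frac{186}{179} \cdot 5 = \frac{930}{179}$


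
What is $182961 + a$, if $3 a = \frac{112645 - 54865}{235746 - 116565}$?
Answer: $\frac{7268498067}{39727} \approx 1.8296 \cdot 10^{5}$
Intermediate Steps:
$a = \frac{6420}{39727}$ ($a = \frac{\left(112645 - 54865\right) \frac{1}{235746 - 116565}}{3} = \frac{57780 \cdot \frac{1}{119181}}{3} = \frac{1}{3} \cdot \frac{19260}{39727} = \frac{6420}{39727} \approx 0.1616$)
$182961 + a = 182961 + \frac{6420}{39727} = \frac{7268498067}{39727}$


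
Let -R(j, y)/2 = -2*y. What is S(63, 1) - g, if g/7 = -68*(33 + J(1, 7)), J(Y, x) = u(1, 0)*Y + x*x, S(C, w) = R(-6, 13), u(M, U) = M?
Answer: 39560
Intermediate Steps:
R(j, y) = 4*y (R(j, y) = -(-4)*y = 4*y)
S(C, w) = 52 (S(C, w) = 4*13 = 52)
J(Y, x) = Y + x**2 (J(Y, x) = 1*Y + x*x = Y + x**2)
g = -39508 (g = 7*(-68*(33 + (1 + 7**2))) = 7*(-68*(33 + (1 + 49))) = 7*(-68*(33 + 50)) = 7*(-68*83) = 7*(-5644) = -39508)
S(63, 1) - g = 52 - 1*(-39508) = 52 + 39508 = 39560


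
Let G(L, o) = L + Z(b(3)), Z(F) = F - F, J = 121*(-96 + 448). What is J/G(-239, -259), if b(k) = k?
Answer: -42592/239 ≈ -178.21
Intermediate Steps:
J = 42592 (J = 121*352 = 42592)
Z(F) = 0
G(L, o) = L (G(L, o) = L + 0 = L)
J/G(-239, -259) = 42592/(-239) = 42592*(-1/239) = -42592/239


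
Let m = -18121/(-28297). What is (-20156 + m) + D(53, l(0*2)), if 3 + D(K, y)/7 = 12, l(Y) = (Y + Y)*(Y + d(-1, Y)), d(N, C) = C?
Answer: -568553500/28297 ≈ -20092.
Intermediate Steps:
l(Y) = 4*Y**2 (l(Y) = (Y + Y)*(Y + Y) = (2*Y)*(2*Y) = 4*Y**2)
D(K, y) = 63 (D(K, y) = -21 + 7*12 = -21 + 84 = 63)
m = 18121/28297 (m = -18121*(-1/28297) = 18121/28297 ≈ 0.64039)
(-20156 + m) + D(53, l(0*2)) = (-20156 + 18121/28297) + 63 = -570336211/28297 + 63 = -568553500/28297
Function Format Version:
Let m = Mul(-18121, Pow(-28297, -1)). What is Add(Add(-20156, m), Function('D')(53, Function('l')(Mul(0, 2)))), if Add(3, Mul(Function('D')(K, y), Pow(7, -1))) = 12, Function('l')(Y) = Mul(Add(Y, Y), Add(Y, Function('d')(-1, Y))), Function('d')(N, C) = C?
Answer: Rational(-568553500, 28297) ≈ -20092.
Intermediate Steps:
Function('l')(Y) = Mul(4, Pow(Y, 2)) (Function('l')(Y) = Mul(Add(Y, Y), Add(Y, Y)) = Mul(Mul(2, Y), Mul(2, Y)) = Mul(4, Pow(Y, 2)))
Function('D')(K, y) = 63 (Function('D')(K, y) = Add(-21, Mul(7, 12)) = Add(-21, 84) = 63)
m = Rational(18121, 28297) (m = Mul(-18121, Rational(-1, 28297)) = Rational(18121, 28297) ≈ 0.64039)
Add(Add(-20156, m), Function('D')(53, Function('l')(Mul(0, 2)))) = Add(Add(-20156, Rational(18121, 28297)), 63) = Add(Rational(-570336211, 28297), 63) = Rational(-568553500, 28297)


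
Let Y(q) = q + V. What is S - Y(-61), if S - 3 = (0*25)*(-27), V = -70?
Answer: 134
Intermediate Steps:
Y(q) = -70 + q (Y(q) = q - 70 = -70 + q)
S = 3 (S = 3 + (0*25)*(-27) = 3 + 0*(-27) = 3 + 0 = 3)
S - Y(-61) = 3 - (-70 - 61) = 3 - 1*(-131) = 3 + 131 = 134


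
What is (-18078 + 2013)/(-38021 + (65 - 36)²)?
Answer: 3213/7436 ≈ 0.43209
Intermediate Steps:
(-18078 + 2013)/(-38021 + (65 - 36)²) = -16065/(-38021 + 29²) = -16065/(-38021 + 841) = -16065/(-37180) = -16065*(-1/37180) = 3213/7436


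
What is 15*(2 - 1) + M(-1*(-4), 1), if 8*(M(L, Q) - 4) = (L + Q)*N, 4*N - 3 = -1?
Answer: 309/16 ≈ 19.313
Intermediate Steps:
N = ½ (N = ¾ + (¼)*(-1) = ¾ - ¼ = ½ ≈ 0.50000)
M(L, Q) = 4 + L/16 + Q/16 (M(L, Q) = 4 + ((L + Q)*(½))/8 = 4 + (L/2 + Q/2)/8 = 4 + (L/16 + Q/16) = 4 + L/16 + Q/16)
15*(2 - 1) + M(-1*(-4), 1) = 15*(2 - 1) + (4 + (-1*(-4))/16 + (1/16)*1) = 15*1 + (4 + (1/16)*4 + 1/16) = 15 + (4 + ¼ + 1/16) = 15 + 69/16 = 309/16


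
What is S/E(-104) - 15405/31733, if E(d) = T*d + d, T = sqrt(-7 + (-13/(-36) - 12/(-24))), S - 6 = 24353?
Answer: 3*(-20540*sqrt(221) + 59583559*I)/(126932*(sqrt(221) - 6*I)) ≈ -33.295 + 81.291*I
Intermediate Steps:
S = 24359 (S = 6 + 24353 = 24359)
T = I*sqrt(221)/6 (T = sqrt(-7 + (-13*(-1/36) - 12*(-1/24))) = sqrt(-7 + (13/36 + 1/2)) = sqrt(-7 + 31/36) = sqrt(-221/36) = I*sqrt(221)/6 ≈ 2.4777*I)
E(d) = d + I*d*sqrt(221)/6 (E(d) = (I*sqrt(221)/6)*d + d = I*d*sqrt(221)/6 + d = d + I*d*sqrt(221)/6)
S/E(-104) - 15405/31733 = 24359/(((1/6)*(-104)*(6 + I*sqrt(221)))) - 15405/31733 = 24359/(-104 - 52*I*sqrt(221)/3) - 15405*1/31733 = 24359/(-104 - 52*I*sqrt(221)/3) - 1185/2441 = -1185/2441 + 24359/(-104 - 52*I*sqrt(221)/3)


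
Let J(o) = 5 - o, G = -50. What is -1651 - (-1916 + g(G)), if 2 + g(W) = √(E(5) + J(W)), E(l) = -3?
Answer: 267 - 2*√13 ≈ 259.79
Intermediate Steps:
g(W) = -2 + √(2 - W) (g(W) = -2 + √(-3 + (5 - W)) = -2 + √(2 - W))
-1651 - (-1916 + g(G)) = -1651 - (-1916 + (-2 + √(2 - 1*(-50)))) = -1651 - (-1916 + (-2 + √(2 + 50))) = -1651 - (-1916 + (-2 + √52)) = -1651 - (-1916 + (-2 + 2*√13)) = -1651 - (-1918 + 2*√13) = -1651 + (1918 - 2*√13) = 267 - 2*√13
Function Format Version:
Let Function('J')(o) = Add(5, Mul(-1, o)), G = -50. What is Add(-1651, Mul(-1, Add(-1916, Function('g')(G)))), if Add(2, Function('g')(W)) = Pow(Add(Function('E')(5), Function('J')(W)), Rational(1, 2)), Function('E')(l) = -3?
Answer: Add(267, Mul(-2, Pow(13, Rational(1, 2)))) ≈ 259.79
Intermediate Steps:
Function('g')(W) = Add(-2, Pow(Add(2, Mul(-1, W)), Rational(1, 2))) (Function('g')(W) = Add(-2, Pow(Add(-3, Add(5, Mul(-1, W))), Rational(1, 2))) = Add(-2, Pow(Add(2, Mul(-1, W)), Rational(1, 2))))
Add(-1651, Mul(-1, Add(-1916, Function('g')(G)))) = Add(-1651, Mul(-1, Add(-1916, Add(-2, Pow(Add(2, Mul(-1, -50)), Rational(1, 2)))))) = Add(-1651, Mul(-1, Add(-1916, Add(-2, Pow(Add(2, 50), Rational(1, 2)))))) = Add(-1651, Mul(-1, Add(-1916, Add(-2, Pow(52, Rational(1, 2)))))) = Add(-1651, Mul(-1, Add(-1916, Add(-2, Mul(2, Pow(13, Rational(1, 2))))))) = Add(-1651, Mul(-1, Add(-1918, Mul(2, Pow(13, Rational(1, 2)))))) = Add(-1651, Add(1918, Mul(-2, Pow(13, Rational(1, 2))))) = Add(267, Mul(-2, Pow(13, Rational(1, 2))))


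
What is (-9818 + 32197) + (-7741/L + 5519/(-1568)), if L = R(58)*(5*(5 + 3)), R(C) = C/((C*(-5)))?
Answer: 36601989/1568 ≈ 23343.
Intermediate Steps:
R(C) = -1/5 (R(C) = C/((-5*C)) = C*(-1/(5*C)) = -1/5)
L = -8 (L = -(5 + 3) = -8 ≈ -8.0000)
(-9818 + 32197) + (-7741/L + 5519/(-1568)) = (-9818 + 32197) + (-7741/(-8) + 5519/(-1568)) = 22379 + (-7741*(-1/8) + 5519*(-1/1568)) = 22379 + (7741/8 - 5519/1568) = 22379 + 1511717/1568 = 36601989/1568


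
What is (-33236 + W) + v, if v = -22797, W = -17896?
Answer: -73929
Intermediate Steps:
(-33236 + W) + v = (-33236 - 17896) - 22797 = -51132 - 22797 = -73929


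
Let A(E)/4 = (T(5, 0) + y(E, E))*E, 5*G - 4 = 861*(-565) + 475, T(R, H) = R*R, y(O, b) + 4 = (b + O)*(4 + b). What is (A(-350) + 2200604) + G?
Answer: -1685029966/5 ≈ -3.3701e+8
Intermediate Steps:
y(O, b) = -4 + (4 + b)*(O + b) (y(O, b) = -4 + (b + O)*(4 + b) = -4 + (O + b)*(4 + b) = -4 + (4 + b)*(O + b))
T(R, H) = R²
G = -485986/5 (G = ⅘ + (861*(-565) + 475)/5 = ⅘ + (-486465 + 475)/5 = ⅘ + (⅕)*(-485990) = ⅘ - 97198 = -485986/5 ≈ -97197.)
A(E) = 4*E*(21 + 2*E² + 8*E) (A(E) = 4*((5² + (-4 + E² + 4*E + 4*E + E*E))*E) = 4*((25 + (-4 + E² + 4*E + 4*E + E²))*E) = 4*((25 + (-4 + 2*E² + 8*E))*E) = 4*((21 + 2*E² + 8*E)*E) = 4*(E*(21 + 2*E² + 8*E)) = 4*E*(21 + 2*E² + 8*E))
(A(-350) + 2200604) + G = (4*(-350)*(21 + 2*(-350)² + 8*(-350)) + 2200604) - 485986/5 = (4*(-350)*(21 + 2*122500 - 2800) + 2200604) - 485986/5 = (4*(-350)*(21 + 245000 - 2800) + 2200604) - 485986/5 = (4*(-350)*242221 + 2200604) - 485986/5 = (-339109400 + 2200604) - 485986/5 = -336908796 - 485986/5 = -1685029966/5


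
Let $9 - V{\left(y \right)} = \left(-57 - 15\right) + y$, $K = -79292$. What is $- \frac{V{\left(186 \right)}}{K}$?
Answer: $- \frac{105}{79292} \approx -0.0013242$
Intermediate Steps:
$V{\left(y \right)} = 81 - y$ ($V{\left(y \right)} = 9 - \left(\left(-57 - 15\right) + y\right) = 9 - \left(-72 + y\right) = 81 - y$)
$- \frac{V{\left(186 \right)}}{K} = - \frac{81 - 186}{-79292} = - \frac{\left(81 - 186\right) \left(-1\right)}{79292} = - \frac{\left(-105\right) \left(-1\right)}{79292} = \left(-1\right) \frac{105}{79292} = - \frac{105}{79292}$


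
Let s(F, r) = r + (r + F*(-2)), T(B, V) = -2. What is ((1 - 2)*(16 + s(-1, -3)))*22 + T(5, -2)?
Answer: -266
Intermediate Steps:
s(F, r) = -2*F + 2*r (s(F, r) = r + (r - 2*F) = -2*F + 2*r)
((1 - 2)*(16 + s(-1, -3)))*22 + T(5, -2) = ((1 - 2)*(16 + (-2*(-1) + 2*(-3))))*22 - 2 = -(16 + (2 - 6))*22 - 2 = -(16 - 4)*22 - 2 = -1*12*22 - 2 = -12*22 - 2 = -264 - 2 = -266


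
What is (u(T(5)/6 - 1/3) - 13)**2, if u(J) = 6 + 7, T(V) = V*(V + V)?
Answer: 0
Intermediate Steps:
T(V) = 2*V**2 (T(V) = V*(2*V) = 2*V**2)
u(J) = 13
(u(T(5)/6 - 1/3) - 13)**2 = (13 - 13)**2 = 0**2 = 0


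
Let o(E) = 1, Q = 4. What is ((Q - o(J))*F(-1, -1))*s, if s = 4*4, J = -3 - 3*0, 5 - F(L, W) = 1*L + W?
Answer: 336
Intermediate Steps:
F(L, W) = 5 - L - W (F(L, W) = 5 - (1*L + W) = 5 - (L + W) = 5 + (-L - W) = 5 - L - W)
J = -3 (J = -3 + 0 = -3)
s = 16
((Q - o(J))*F(-1, -1))*s = ((4 - 1*1)*(5 - 1*(-1) - 1*(-1)))*16 = ((4 - 1)*(5 + 1 + 1))*16 = (3*7)*16 = 21*16 = 336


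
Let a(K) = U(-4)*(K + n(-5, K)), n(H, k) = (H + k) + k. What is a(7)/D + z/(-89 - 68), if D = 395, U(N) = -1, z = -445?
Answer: 173263/62015 ≈ 2.7939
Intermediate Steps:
n(H, k) = H + 2*k
a(K) = 5 - 3*K (a(K) = -(K + (-5 + 2*K)) = -(-5 + 3*K) = 5 - 3*K)
a(7)/D + z/(-89 - 68) = (5 - 3*7)/395 - 445/(-89 - 68) = (5 - 21)*(1/395) - 445/(-157) = -16*1/395 - 445*(-1/157) = -16/395 + 445/157 = 173263/62015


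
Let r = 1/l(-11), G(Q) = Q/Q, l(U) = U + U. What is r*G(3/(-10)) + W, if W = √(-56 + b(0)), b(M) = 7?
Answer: -1/22 + 7*I ≈ -0.045455 + 7.0*I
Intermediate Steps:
l(U) = 2*U
G(Q) = 1
W = 7*I (W = √(-56 + 7) = √(-49) = 7*I ≈ 7.0*I)
r = -1/22 (r = 1/(2*(-11)) = 1/(-22) = -1/22 ≈ -0.045455)
r*G(3/(-10)) + W = -1/22*1 + 7*I = -1/22 + 7*I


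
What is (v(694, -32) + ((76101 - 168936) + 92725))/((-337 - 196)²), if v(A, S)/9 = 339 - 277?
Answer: 448/284089 ≈ 0.0015770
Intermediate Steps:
v(A, S) = 558 (v(A, S) = 9*(339 - 277) = 9*62 = 558)
(v(694, -32) + ((76101 - 168936) + 92725))/((-337 - 196)²) = (558 + ((76101 - 168936) + 92725))/((-337 - 196)²) = (558 + (-92835 + 92725))/((-533)²) = (558 - 110)/284089 = 448*(1/284089) = 448/284089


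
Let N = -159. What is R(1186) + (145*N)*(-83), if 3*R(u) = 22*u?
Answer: 5766787/3 ≈ 1.9223e+6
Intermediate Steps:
R(u) = 22*u/3 (R(u) = (22*u)/3 = 22*u/3)
R(1186) + (145*N)*(-83) = (22/3)*1186 + (145*(-159))*(-83) = 26092/3 - 23055*(-83) = 26092/3 + 1913565 = 5766787/3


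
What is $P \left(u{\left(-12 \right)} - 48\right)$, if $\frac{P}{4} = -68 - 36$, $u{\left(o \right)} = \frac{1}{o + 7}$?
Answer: $\frac{100256}{5} \approx 20051.0$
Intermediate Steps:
$u{\left(o \right)} = \frac{1}{7 + o}$
$P = -416$ ($P = 4 \left(-68 - 36\right) = 4 \left(-104\right) = -416$)
$P \left(u{\left(-12 \right)} - 48\right) = - 416 \left(\frac{1}{7 - 12} - 48\right) = - 416 \left(\frac{1}{-5} - 48\right) = - 416 \left(- \frac{1}{5} - 48\right) = \left(-416\right) \left(- \frac{241}{5}\right) = \frac{100256}{5}$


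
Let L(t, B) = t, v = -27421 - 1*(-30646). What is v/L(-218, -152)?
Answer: -3225/218 ≈ -14.794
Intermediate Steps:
v = 3225 (v = -27421 + 30646 = 3225)
v/L(-218, -152) = 3225/(-218) = 3225*(-1/218) = -3225/218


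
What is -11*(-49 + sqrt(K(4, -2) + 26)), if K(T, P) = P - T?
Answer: 539 - 22*sqrt(5) ≈ 489.81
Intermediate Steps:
-11*(-49 + sqrt(K(4, -2) + 26)) = -11*(-49 + sqrt((-2 - 1*4) + 26)) = -11*(-49 + sqrt((-2 - 4) + 26)) = -11*(-49 + sqrt(-6 + 26)) = -11*(-49 + sqrt(20)) = -11*(-49 + 2*sqrt(5)) = 539 - 22*sqrt(5)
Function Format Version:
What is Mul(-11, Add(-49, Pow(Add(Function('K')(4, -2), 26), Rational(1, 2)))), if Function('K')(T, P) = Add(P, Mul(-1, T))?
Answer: Add(539, Mul(-22, Pow(5, Rational(1, 2)))) ≈ 489.81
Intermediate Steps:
Mul(-11, Add(-49, Pow(Add(Function('K')(4, -2), 26), Rational(1, 2)))) = Mul(-11, Add(-49, Pow(Add(Add(-2, Mul(-1, 4)), 26), Rational(1, 2)))) = Mul(-11, Add(-49, Pow(Add(Add(-2, -4), 26), Rational(1, 2)))) = Mul(-11, Add(-49, Pow(Add(-6, 26), Rational(1, 2)))) = Mul(-11, Add(-49, Pow(20, Rational(1, 2)))) = Mul(-11, Add(-49, Mul(2, Pow(5, Rational(1, 2))))) = Add(539, Mul(-22, Pow(5, Rational(1, 2))))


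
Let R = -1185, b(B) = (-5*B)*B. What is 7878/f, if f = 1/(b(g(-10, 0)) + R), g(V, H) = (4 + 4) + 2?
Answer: -13274430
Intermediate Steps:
g(V, H) = 10 (g(V, H) = 8 + 2 = 10)
b(B) = -5*B²
f = -1/1685 (f = 1/(-5*10² - 1185) = 1/(-5*100 - 1185) = 1/(-500 - 1185) = 1/(-1685) = -1/1685 ≈ -0.00059347)
7878/f = 7878/(-1/1685) = 7878*(-1685) = -13274430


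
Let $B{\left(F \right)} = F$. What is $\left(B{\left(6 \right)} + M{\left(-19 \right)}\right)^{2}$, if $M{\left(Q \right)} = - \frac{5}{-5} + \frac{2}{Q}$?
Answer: $\frac{17161}{361} \approx 47.537$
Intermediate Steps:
$M{\left(Q \right)} = 1 + \frac{2}{Q}$ ($M{\left(Q \right)} = \left(-5\right) \left(- \frac{1}{5}\right) + \frac{2}{Q} = 1 + \frac{2}{Q}$)
$\left(B{\left(6 \right)} + M{\left(-19 \right)}\right)^{2} = \left(6 + \frac{2 - 19}{-19}\right)^{2} = \left(6 - - \frac{17}{19}\right)^{2} = \left(6 + \frac{17}{19}\right)^{2} = \left(\frac{131}{19}\right)^{2} = \frac{17161}{361}$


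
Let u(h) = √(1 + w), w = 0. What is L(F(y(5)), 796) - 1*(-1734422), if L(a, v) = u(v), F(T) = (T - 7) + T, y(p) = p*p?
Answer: 1734423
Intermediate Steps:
y(p) = p²
F(T) = -7 + 2*T (F(T) = (-7 + T) + T = -7 + 2*T)
u(h) = 1 (u(h) = √(1 + 0) = √1 = 1)
L(a, v) = 1
L(F(y(5)), 796) - 1*(-1734422) = 1 - 1*(-1734422) = 1 + 1734422 = 1734423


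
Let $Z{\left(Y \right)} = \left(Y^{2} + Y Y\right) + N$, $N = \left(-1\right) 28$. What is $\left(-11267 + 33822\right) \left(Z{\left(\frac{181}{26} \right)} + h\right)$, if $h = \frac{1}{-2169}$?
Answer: $\frac{87671033425}{56394} \approx 1.5546 \cdot 10^{6}$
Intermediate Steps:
$N = -28$
$Z{\left(Y \right)} = -28 + 2 Y^{2}$ ($Z{\left(Y \right)} = \left(Y^{2} + Y Y\right) - 28 = \left(Y^{2} + Y^{2}\right) - 28 = 2 Y^{2} - 28 = -28 + 2 Y^{2}$)
$h = - \frac{1}{2169} \approx -0.00046104$
$\left(-11267 + 33822\right) \left(Z{\left(\frac{181}{26} \right)} + h\right) = \left(-11267 + 33822\right) \left(\left(-28 + 2 \left(\frac{181}{26}\right)^{2}\right) - \frac{1}{2169}\right) = 22555 \left(\left(-28 + 2 \left(181 \cdot \frac{1}{26}\right)^{2}\right) - \frac{1}{2169}\right) = 22555 \left(\left(-28 + 2 \left(\frac{181}{26}\right)^{2}\right) - \frac{1}{2169}\right) = 22555 \left(\left(-28 + 2 \cdot \frac{32761}{676}\right) - \frac{1}{2169}\right) = 22555 \left(\left(-28 + \frac{32761}{338}\right) - \frac{1}{2169}\right) = 22555 \left(\frac{23297}{338} - \frac{1}{2169}\right) = 22555 \cdot \frac{50530855}{733122} = \frac{87671033425}{56394}$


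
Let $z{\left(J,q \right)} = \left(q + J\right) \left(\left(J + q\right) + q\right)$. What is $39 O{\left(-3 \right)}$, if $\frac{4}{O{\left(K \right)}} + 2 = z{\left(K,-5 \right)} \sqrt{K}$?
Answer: $- \frac{78}{8113} - \frac{4056 i \sqrt{3}}{8113} \approx -0.0096142 - 0.86592 i$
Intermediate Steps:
$z{\left(J,q \right)} = \left(J + q\right) \left(J + 2 q\right)$
$O{\left(K \right)} = \frac{4}{-2 + \sqrt{K} \left(50 + K^{2} - 15 K\right)}$ ($O{\left(K \right)} = \frac{4}{-2 + \left(K^{2} + 2 \left(-5\right)^{2} + 3 K \left(-5\right)\right) \sqrt{K}} = \frac{4}{-2 + \left(K^{2} + 2 \cdot 25 - 15 K\right) \sqrt{K}} = \frac{4}{-2 + \left(K^{2} + 50 - 15 K\right) \sqrt{K}} = \frac{4}{-2 + \left(50 + K^{2} - 15 K\right) \sqrt{K}} = \frac{4}{-2 + \sqrt{K} \left(50 + K^{2} - 15 K\right)}$)
$39 O{\left(-3 \right)} = 39 \frac{4}{-2 + \sqrt{-3} \left(50 + \left(-3\right)^{2} - -45\right)} = 39 \frac{4}{-2 + i \sqrt{3} \left(50 + 9 + 45\right)} = 39 \frac{4}{-2 + i \sqrt{3} \cdot 104} = 39 \frac{4}{-2 + 104 i \sqrt{3}} = \frac{156}{-2 + 104 i \sqrt{3}}$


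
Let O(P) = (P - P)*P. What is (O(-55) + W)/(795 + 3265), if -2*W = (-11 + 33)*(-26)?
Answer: 143/2030 ≈ 0.070443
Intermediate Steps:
O(P) = 0 (O(P) = 0*P = 0)
W = 286 (W = -(-11 + 33)*(-26)/2 = -11*(-26) = -1/2*(-572) = 286)
(O(-55) + W)/(795 + 3265) = (0 + 286)/(795 + 3265) = 286/4060 = 286*(1/4060) = 143/2030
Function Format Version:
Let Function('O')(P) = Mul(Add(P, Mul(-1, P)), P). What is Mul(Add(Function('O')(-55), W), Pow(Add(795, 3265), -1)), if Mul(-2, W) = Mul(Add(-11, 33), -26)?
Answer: Rational(143, 2030) ≈ 0.070443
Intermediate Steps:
Function('O')(P) = 0 (Function('O')(P) = Mul(0, P) = 0)
W = 286 (W = Mul(Rational(-1, 2), Mul(Add(-11, 33), -26)) = Mul(Rational(-1, 2), Mul(22, -26)) = Mul(Rational(-1, 2), -572) = 286)
Mul(Add(Function('O')(-55), W), Pow(Add(795, 3265), -1)) = Mul(Add(0, 286), Pow(Add(795, 3265), -1)) = Mul(286, Pow(4060, -1)) = Mul(286, Rational(1, 4060)) = Rational(143, 2030)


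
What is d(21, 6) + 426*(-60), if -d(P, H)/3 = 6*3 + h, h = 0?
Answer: -25614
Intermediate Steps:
d(P, H) = -54 (d(P, H) = -3*(6*3 + 0) = -3*(18 + 0) = -3*18 = -54)
d(21, 6) + 426*(-60) = -54 + 426*(-60) = -54 - 25560 = -25614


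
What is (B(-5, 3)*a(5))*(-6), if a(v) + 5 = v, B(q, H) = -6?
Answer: 0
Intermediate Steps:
a(v) = -5 + v
(B(-5, 3)*a(5))*(-6) = -6*(-5 + 5)*(-6) = -6*0*(-6) = 0*(-6) = 0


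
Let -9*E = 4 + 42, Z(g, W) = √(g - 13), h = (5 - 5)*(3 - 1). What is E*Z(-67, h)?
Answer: -184*I*√5/9 ≈ -45.715*I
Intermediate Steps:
h = 0 (h = 0*2 = 0)
Z(g, W) = √(-13 + g)
E = -46/9 (E = -(4 + 42)/9 = -⅑*46 = -46/9 ≈ -5.1111)
E*Z(-67, h) = -46*√(-13 - 67)/9 = -184*I*√5/9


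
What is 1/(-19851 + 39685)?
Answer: 1/19834 ≈ 5.0418e-5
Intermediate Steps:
1/(-19851 + 39685) = 1/19834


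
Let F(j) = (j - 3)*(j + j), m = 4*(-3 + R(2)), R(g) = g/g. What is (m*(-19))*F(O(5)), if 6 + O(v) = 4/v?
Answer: 324064/25 ≈ 12963.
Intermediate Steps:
R(g) = 1
O(v) = -6 + 4/v
m = -8 (m = 4*(-3 + 1) = 4*(-2) = -8)
F(j) = 2*j*(-3 + j) (F(j) = (-3 + j)*(2*j) = 2*j*(-3 + j))
(m*(-19))*F(O(5)) = (-8*(-19))*(2*(-6 + 4/5)*(-3 + (-6 + 4/5))) = 152*(2*(-6 + 4*(1/5))*(-3 + (-6 + 4*(1/5)))) = 152*(2*(-6 + 4/5)*(-3 + (-6 + 4/5))) = 152*(2*(-26/5)*(-3 - 26/5)) = 152*(2*(-26/5)*(-41/5)) = 152*(2132/25) = 324064/25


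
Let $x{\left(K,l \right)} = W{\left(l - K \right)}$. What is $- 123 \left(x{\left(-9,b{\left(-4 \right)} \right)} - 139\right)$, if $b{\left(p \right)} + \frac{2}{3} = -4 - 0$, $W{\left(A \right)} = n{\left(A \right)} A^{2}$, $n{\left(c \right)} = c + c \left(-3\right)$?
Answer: $\frac{334027}{9} \approx 37114.0$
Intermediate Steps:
$n{\left(c \right)} = - 2 c$ ($n{\left(c \right)} = c - 3 c = - 2 c$)
$W{\left(A \right)} = - 2 A^{3}$ ($W{\left(A \right)} = - 2 A A^{2} = - 2 A^{3}$)
$b{\left(p \right)} = - \frac{14}{3}$ ($b{\left(p \right)} = - \frac{2}{3} - 4 = - \frac{14}{3}$)
$x{\left(K,l \right)} = - 2 \left(l - K\right)^{3}$
$- 123 \left(x{\left(-9,b{\left(-4 \right)} \right)} - 139\right) = - 123 \left(2 \left(-9 - - \frac{14}{3}\right)^{3} - 139\right) = - 123 \left(2 \left(-9 + \frac{14}{3}\right)^{3} - 139\right) = - 123 \left(2 \left(- \frac{13}{3}\right)^{3} - 139\right) = - 123 \left(2 \left(- \frac{2197}{27}\right) - 139\right) = - 123 \left(- \frac{4394}{27} - 139\right) = - \frac{123 \left(-8147\right)}{27} = \left(-1\right) \left(- \frac{334027}{9}\right) = \frac{334027}{9}$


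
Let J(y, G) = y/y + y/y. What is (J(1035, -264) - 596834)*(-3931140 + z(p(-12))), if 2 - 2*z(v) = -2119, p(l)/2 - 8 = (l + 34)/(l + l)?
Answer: 2345597208144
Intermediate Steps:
p(l) = 16 + (34 + l)/l (p(l) = 16 + 2*((l + 34)/(l + l)) = 16 + 2*((34 + l)/((2*l))) = 16 + 2*((34 + l)*(1/(2*l))) = 16 + 2*((34 + l)/(2*l)) = 16 + (34 + l)/l)
z(v) = 2121/2 (z(v) = 1 - ½*(-2119) = 1 + 2119/2 = 2121/2)
J(y, G) = 2 (J(y, G) = 1 + 1 = 2)
(J(1035, -264) - 596834)*(-3931140 + z(p(-12))) = (2 - 596834)*(-3931140 + 2121/2) = -596832*(-7860159/2) = 2345597208144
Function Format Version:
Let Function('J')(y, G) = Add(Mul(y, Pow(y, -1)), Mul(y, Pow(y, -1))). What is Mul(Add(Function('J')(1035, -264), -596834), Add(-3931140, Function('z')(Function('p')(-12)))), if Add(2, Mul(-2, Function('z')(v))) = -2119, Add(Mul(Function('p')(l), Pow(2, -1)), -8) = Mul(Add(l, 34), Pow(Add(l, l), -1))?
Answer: 2345597208144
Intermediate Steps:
Function('p')(l) = Add(16, Mul(Pow(l, -1), Add(34, l))) (Function('p')(l) = Add(16, Mul(2, Mul(Add(l, 34), Pow(Add(l, l), -1)))) = Add(16, Mul(2, Mul(Add(34, l), Pow(Mul(2, l), -1)))) = Add(16, Mul(2, Mul(Add(34, l), Mul(Rational(1, 2), Pow(l, -1))))) = Add(16, Mul(2, Mul(Rational(1, 2), Pow(l, -1), Add(34, l)))) = Add(16, Mul(Pow(l, -1), Add(34, l))))
Function('z')(v) = Rational(2121, 2) (Function('z')(v) = Add(1, Mul(Rational(-1, 2), -2119)) = Add(1, Rational(2119, 2)) = Rational(2121, 2))
Function('J')(y, G) = 2 (Function('J')(y, G) = Add(1, 1) = 2)
Mul(Add(Function('J')(1035, -264), -596834), Add(-3931140, Function('z')(Function('p')(-12)))) = Mul(Add(2, -596834), Add(-3931140, Rational(2121, 2))) = Mul(-596832, Rational(-7860159, 2)) = 2345597208144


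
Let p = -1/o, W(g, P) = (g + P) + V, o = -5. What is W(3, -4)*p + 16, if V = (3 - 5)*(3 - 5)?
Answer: 83/5 ≈ 16.600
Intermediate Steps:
V = 4 (V = -2*(-2) = 4)
W(g, P) = 4 + P + g (W(g, P) = (g + P) + 4 = (P + g) + 4 = 4 + P + g)
p = ⅕ (p = -1/(-5) = -1*(-⅕) = ⅕ ≈ 0.20000)
W(3, -4)*p + 16 = (4 - 4 + 3)*(⅕) + 16 = 3*(⅕) + 16 = ⅗ + 16 = 83/5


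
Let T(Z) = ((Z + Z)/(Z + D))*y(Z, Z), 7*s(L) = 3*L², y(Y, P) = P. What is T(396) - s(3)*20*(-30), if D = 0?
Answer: 21744/7 ≈ 3106.3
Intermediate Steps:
s(L) = 3*L²/7 (s(L) = (3*L²)/7 = 3*L²/7)
T(Z) = 2*Z (T(Z) = ((Z + Z)/(Z + 0))*Z = ((2*Z)/Z)*Z = 2*Z)
T(396) - s(3)*20*(-30) = 2*396 - ((3/7)*3²)*20*(-30) = 792 - ((3/7)*9)*20*(-30) = 792 - (27/7)*20*(-30) = 792 - 540*(-30)/7 = 792 - 1*(-16200/7) = 792 + 16200/7 = 21744/7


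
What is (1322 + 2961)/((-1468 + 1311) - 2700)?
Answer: -4283/2857 ≈ -1.4991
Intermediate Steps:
(1322 + 2961)/((-1468 + 1311) - 2700) = 4283/(-157 - 2700) = 4283/(-2857) = 4283*(-1/2857) = -4283/2857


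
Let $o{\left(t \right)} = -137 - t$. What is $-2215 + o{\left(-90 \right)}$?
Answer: $-2262$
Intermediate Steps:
$-2215 + o{\left(-90 \right)} = -2215 - 47 = -2262$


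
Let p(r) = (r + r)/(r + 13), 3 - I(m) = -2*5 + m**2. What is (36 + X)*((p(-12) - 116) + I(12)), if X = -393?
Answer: 96747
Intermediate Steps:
I(m) = 13 - m**2 (I(m) = 3 - (-2*5 + m**2) = 3 - (-10 + m**2) = 3 + (10 - m**2) = 13 - m**2)
p(r) = 2*r/(13 + r) (p(r) = (2*r)/(13 + r) = 2*r/(13 + r))
(36 + X)*((p(-12) - 116) + I(12)) = (36 - 393)*((2*(-12)/(13 - 12) - 116) + (13 - 1*12**2)) = -357*((2*(-12)/1 - 116) + (13 - 1*144)) = -357*((2*(-12)*1 - 116) + (13 - 144)) = -357*((-24 - 116) - 131) = -357*(-140 - 131) = -357*(-271) = 96747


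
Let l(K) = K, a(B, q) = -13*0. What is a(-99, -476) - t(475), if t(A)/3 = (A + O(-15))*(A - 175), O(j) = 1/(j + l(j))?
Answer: -427470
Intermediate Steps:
a(B, q) = 0
O(j) = 1/(2*j) (O(j) = 1/(j + j) = 1/(2*j))
t(A) = 3*(-175 + A)*(-1/30 + A) (t(A) = 3*((A + (1/2)/(-15))*(A - 175)) = 3*((A + (1/2)*(-1/15))*(-175 + A)) = 3*((A - 1/30)*(-175 + A)) = 3*((-1/30 + A)*(-175 + A)) = 3*((-175 + A)*(-1/30 + A)) = 3*(-175 + A)*(-1/30 + A))
a(-99, -476) - t(475) = 0 - (35/2 + 3*475**2 - 5251/10*475) = 0 - (35/2 + 3*225625 - 498845/2) = 0 - (35/2 + 676875 - 498845/2) = 0 - 1*427470 = 0 - 427470 = -427470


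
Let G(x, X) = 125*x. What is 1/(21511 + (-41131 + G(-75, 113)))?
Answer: -1/28995 ≈ -3.4489e-5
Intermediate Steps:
1/(21511 + (-41131 + G(-75, 113))) = 1/(21511 + (-41131 + 125*(-75))) = 1/(21511 + (-41131 - 9375)) = 1/(21511 - 50506) = 1/(-28995) = -1/28995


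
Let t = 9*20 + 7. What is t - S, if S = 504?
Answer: -317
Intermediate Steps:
t = 187 (t = 180 + 7 = 187)
t - S = 187 - 1*504 = 187 - 504 = -317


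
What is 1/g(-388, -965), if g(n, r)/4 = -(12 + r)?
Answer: 1/3812 ≈ 0.00026233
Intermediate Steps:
g(n, r) = -48 - 4*r (g(n, r) = 4*(-(12 + r)) = 4*(-12 - r) = -48 - 4*r)
1/g(-388, -965) = 1/(-48 - 4*(-965)) = 1/(-48 + 3860) = 1/3812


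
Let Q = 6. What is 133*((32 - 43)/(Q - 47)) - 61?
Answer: -1038/41 ≈ -25.317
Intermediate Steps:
133*((32 - 43)/(Q - 47)) - 61 = 133*((32 - 43)/(6 - 47)) - 61 = 133*(-11/(-41)) - 61 = 133*(-11*(-1/41)) - 61 = 133*(11/41) - 61 = 1463/41 - 61 = -1038/41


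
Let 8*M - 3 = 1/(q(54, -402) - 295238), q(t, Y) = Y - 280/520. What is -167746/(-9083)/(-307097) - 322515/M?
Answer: -3457499637590249839171/4020156898555546 ≈ -8.6004e+5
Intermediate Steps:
q(t, Y) = -7/13 + Y (q(t, Y) = Y - 280*1/520 = Y - 7/13 = -7/13 + Y)
M = 1441246/3843327 (M = 3/8 + 1/(8*((-7/13 - 402) - 295238)) = 3/8 + 1/(8*(-5233/13 - 295238)) = 3/8 + 1/(8*(-3843327/13)) = 3/8 + (⅛)*(-13/3843327) = 3/8 - 13/30746616 = 1441246/3843327 ≈ 0.37500)
-167746/(-9083)/(-307097) - 322515/M = -167746/(-9083)/(-307097) - 322515/1441246/3843327 = -167746*(-1/9083)*(-1/307097) - 322515*3843327/1441246 = (167746/9083)*(-1/307097) - 1239530607405/1441246 = -167746/2789362051 - 1239530607405/1441246 = -3457499637590249839171/4020156898555546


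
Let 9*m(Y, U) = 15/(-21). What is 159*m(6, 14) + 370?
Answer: 7505/21 ≈ 357.38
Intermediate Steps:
m(Y, U) = -5/63 (m(Y, U) = (15/(-21))/9 = (15*(-1/21))/9 = (⅑)*(-5/7) = -5/63)
159*m(6, 14) + 370 = 159*(-5/63) + 370 = -265/21 + 370 = 7505/21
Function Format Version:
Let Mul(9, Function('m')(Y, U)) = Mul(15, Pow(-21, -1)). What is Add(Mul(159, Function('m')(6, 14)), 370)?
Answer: Rational(7505, 21) ≈ 357.38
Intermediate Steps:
Function('m')(Y, U) = Rational(-5, 63) (Function('m')(Y, U) = Mul(Rational(1, 9), Mul(15, Pow(-21, -1))) = Mul(Rational(1, 9), Mul(15, Rational(-1, 21))) = Mul(Rational(1, 9), Rational(-5, 7)) = Rational(-5, 63))
Add(Mul(159, Function('m')(6, 14)), 370) = Add(Mul(159, Rational(-5, 63)), 370) = Add(Rational(-265, 21), 370) = Rational(7505, 21)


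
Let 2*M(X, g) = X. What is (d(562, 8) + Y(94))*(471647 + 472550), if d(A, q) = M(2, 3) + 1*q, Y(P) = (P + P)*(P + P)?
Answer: 33380196541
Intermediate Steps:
Y(P) = 4*P² (Y(P) = (2*P)*(2*P) = 4*P²)
M(X, g) = X/2
d(A, q) = 1 + q (d(A, q) = (½)*2 + 1*q = 1 + q)
(d(562, 8) + Y(94))*(471647 + 472550) = ((1 + 8) + 4*94²)*(471647 + 472550) = (9 + 4*8836)*944197 = (9 + 35344)*944197 = 35353*944197 = 33380196541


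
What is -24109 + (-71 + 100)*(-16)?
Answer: -24573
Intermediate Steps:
-24109 + (-71 + 100)*(-16) = -24109 + 29*(-16) = -24109 - 464 = -24573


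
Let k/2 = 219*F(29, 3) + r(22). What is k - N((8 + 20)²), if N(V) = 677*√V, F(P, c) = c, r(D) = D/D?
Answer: -17640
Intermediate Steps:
r(D) = 1
k = 1316 (k = 2*(219*3 + 1) = 2*(657 + 1) = 2*658 = 1316)
k - N((8 + 20)²) = 1316 - 677*√((8 + 20)²) = 1316 - 677*√(28²) = 1316 - 677*√784 = 1316 - 677*28 = 1316 - 1*18956 = 1316 - 18956 = -17640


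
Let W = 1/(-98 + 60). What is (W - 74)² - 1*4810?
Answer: 967329/1444 ≈ 669.90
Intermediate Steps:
W = -1/38 (W = 1/(-38) = -1/38 ≈ -0.026316)
(W - 74)² - 1*4810 = (-1/38 - 74)² - 1*4810 = (-2813/38)² - 4810 = 7912969/1444 - 4810 = 967329/1444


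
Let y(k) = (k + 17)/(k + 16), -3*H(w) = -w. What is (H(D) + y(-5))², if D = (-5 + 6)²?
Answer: 2209/1089 ≈ 2.0285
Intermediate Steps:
D = 1 (D = 1² = 1)
H(w) = w/3 (H(w) = -(-1)*w/3 = w/3)
y(k) = (17 + k)/(16 + k)
(H(D) + y(-5))² = ((⅓)*1 + (17 - 5)/(16 - 5))² = (⅓ + 12/11)² = (47/33)² = 2209/1089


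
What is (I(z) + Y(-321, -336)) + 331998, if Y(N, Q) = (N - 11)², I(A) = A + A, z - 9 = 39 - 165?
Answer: 441988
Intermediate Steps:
z = -117 (z = 9 + (39 - 165) = 9 - 126 = -117)
I(A) = 2*A
Y(N, Q) = (-11 + N)²
(I(z) + Y(-321, -336)) + 331998 = (2*(-117) + (-11 - 321)²) + 331998 = (-234 + (-332)²) + 331998 = (-234 + 110224) + 331998 = 109990 + 331998 = 441988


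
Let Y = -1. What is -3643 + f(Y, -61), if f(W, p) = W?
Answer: -3644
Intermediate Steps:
-3643 + f(Y, -61) = -3643 - 1 = -3644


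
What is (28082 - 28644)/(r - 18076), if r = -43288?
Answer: 281/30682 ≈ 0.0091585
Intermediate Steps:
(28082 - 28644)/(r - 18076) = (28082 - 28644)/(-43288 - 18076) = -562/(-61364) = -562*(-1/61364) = 281/30682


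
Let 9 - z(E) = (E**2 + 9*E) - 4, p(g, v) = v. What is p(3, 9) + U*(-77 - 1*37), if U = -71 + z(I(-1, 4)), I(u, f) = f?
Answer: 12549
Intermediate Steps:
z(E) = 13 - E**2 - 9*E (z(E) = 9 - ((E**2 + 9*E) - 4) = 9 - (-4 + E**2 + 9*E) = 9 + (4 - E**2 - 9*E) = 13 - E**2 - 9*E)
U = -110 (U = -71 + (13 - 1*4**2 - 9*4) = -71 + (13 - 1*16 - 36) = -71 + (13 - 16 - 36) = -71 - 39 = -110)
p(3, 9) + U*(-77 - 1*37) = 9 - 110*(-77 - 1*37) = 9 - 110*(-77 - 37) = 9 - 110*(-114) = 9 + 12540 = 12549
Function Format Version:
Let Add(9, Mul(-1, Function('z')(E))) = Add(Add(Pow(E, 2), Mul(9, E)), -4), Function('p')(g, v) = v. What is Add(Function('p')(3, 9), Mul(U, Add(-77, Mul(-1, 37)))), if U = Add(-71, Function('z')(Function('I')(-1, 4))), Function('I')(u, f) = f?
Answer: 12549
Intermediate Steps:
Function('z')(E) = Add(13, Mul(-1, Pow(E, 2)), Mul(-9, E)) (Function('z')(E) = Add(9, Mul(-1, Add(Add(Pow(E, 2), Mul(9, E)), -4))) = Add(9, Mul(-1, Add(-4, Pow(E, 2), Mul(9, E)))) = Add(9, Add(4, Mul(-1, Pow(E, 2)), Mul(-9, E))) = Add(13, Mul(-1, Pow(E, 2)), Mul(-9, E)))
U = -110 (U = Add(-71, Add(13, Mul(-1, Pow(4, 2)), Mul(-9, 4))) = Add(-71, Add(13, Mul(-1, 16), -36)) = Add(-71, Add(13, -16, -36)) = Add(-71, -39) = -110)
Add(Function('p')(3, 9), Mul(U, Add(-77, Mul(-1, 37)))) = Add(9, Mul(-110, Add(-77, Mul(-1, 37)))) = Add(9, Mul(-110, Add(-77, -37))) = Add(9, Mul(-110, -114)) = Add(9, 12540) = 12549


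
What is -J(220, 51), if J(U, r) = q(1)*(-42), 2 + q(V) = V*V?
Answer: -42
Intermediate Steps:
q(V) = -2 + V**2 (q(V) = -2 + V*V = -2 + V**2)
J(U, r) = 42 (J(U, r) = (-2 + 1**2)*(-42) = (-2 + 1)*(-42) = -1*(-42) = 42)
-J(220, 51) = -1*42 = -42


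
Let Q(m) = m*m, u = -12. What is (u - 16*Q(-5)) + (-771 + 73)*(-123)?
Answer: 85442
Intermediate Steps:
Q(m) = m²
(u - 16*Q(-5)) + (-771 + 73)*(-123) = (-12 - 16*(-5)²) + (-771 + 73)*(-123) = (-12 - 16*25) - 698*(-123) = (-12 - 400) + 85854 = -412 + 85854 = 85442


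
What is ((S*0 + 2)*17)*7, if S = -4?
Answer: 238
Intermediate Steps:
((S*0 + 2)*17)*7 = ((-4*0 + 2)*17)*7 = ((0 + 2)*17)*7 = (2*17)*7 = 34*7 = 238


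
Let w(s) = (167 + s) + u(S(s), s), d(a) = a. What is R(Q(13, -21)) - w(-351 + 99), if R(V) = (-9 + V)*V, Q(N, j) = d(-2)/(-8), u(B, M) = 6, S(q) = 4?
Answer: 1229/16 ≈ 76.813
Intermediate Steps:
Q(N, j) = 1/4 (Q(N, j) = -2/(-8) = -2*(-1/8) = 1/4)
R(V) = V*(-9 + V)
w(s) = 173 + s (w(s) = (167 + s) + 6 = 173 + s)
R(Q(13, -21)) - w(-351 + 99) = (-9 + 1/4)/4 - (173 + (-351 + 99)) = (1/4)*(-35/4) - (173 - 252) = -35/16 - 1*(-79) = -35/16 + 79 = 1229/16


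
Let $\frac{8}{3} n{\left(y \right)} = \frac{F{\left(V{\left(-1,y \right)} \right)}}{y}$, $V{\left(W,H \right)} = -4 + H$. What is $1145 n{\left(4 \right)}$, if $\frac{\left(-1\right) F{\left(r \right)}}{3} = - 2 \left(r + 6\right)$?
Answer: $\frac{30915}{8} \approx 3864.4$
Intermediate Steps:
$F{\left(r \right)} = 36 + 6 r$ ($F{\left(r \right)} = - 3 \left(- 2 \left(r + 6\right)\right) = - 3 \left(- 2 \left(6 + r\right)\right) = - 3 \left(-12 - 2 r\right) = 36 + 6 r$)
$n{\left(y \right)} = \frac{3 \left(12 + 6 y\right)}{8 y}$ ($n{\left(y \right)} = \frac{3 \frac{36 + 6 \left(-4 + y\right)}{y}}{8} = \frac{3 \frac{36 + \left(-24 + 6 y\right)}{y}}{8} = \frac{3 \frac{12 + 6 y}{y}}{8} = \frac{3 \left(12 + 6 y\right)}{8 y}$)
$1145 n{\left(4 \right)} = 1145 \frac{9 \left(2 + 4\right)}{4 \cdot 4} = 1145 \cdot \frac{9}{4} \cdot \frac{1}{4} \cdot 6 = 1145 \cdot \frac{27}{8} = \frac{30915}{8}$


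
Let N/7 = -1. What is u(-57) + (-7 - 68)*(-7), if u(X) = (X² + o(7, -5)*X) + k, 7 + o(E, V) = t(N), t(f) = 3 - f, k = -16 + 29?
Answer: 3616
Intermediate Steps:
k = 13
N = -7 (N = 7*(-1) = -7)
o(E, V) = 3 (o(E, V) = -7 + (3 - 1*(-7)) = -7 + (3 + 7) = -7 + 10 = 3)
u(X) = 13 + X² + 3*X (u(X) = (X² + 3*X) + 13 = 13 + X² + 3*X)
u(-57) + (-7 - 68)*(-7) = (13 + (-57)² + 3*(-57)) + (-7 - 68)*(-7) = (13 + 3249 - 171) - 75*(-7) = 3091 + 525 = 3616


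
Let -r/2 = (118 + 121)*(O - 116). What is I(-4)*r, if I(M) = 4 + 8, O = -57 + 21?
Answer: 871872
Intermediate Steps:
O = -36
r = 72656 (r = -2*(118 + 121)*(-36 - 116) = -478*(-152) = -2*(-36328) = 72656)
I(M) = 12
I(-4)*r = 12*72656 = 871872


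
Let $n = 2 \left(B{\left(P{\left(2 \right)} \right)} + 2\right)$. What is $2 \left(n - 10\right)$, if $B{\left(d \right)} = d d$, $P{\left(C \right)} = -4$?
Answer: $52$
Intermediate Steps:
$B{\left(d \right)} = d^{2}$
$n = 36$ ($n = 2 \left(\left(-4\right)^{2} + 2\right) = 2 \left(16 + 2\right) = 2 \cdot 18 = 36$)
$2 \left(n - 10\right) = 2 \left(36 - 10\right) = 2 \cdot 26 = 52$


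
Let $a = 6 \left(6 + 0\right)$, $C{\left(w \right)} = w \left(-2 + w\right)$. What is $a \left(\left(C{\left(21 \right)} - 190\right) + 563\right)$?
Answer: $27792$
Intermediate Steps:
$a = 36$ ($a = 6 \cdot 6 = 36$)
$a \left(\left(C{\left(21 \right)} - 190\right) + 563\right) = 36 \left(\left(21 \left(-2 + 21\right) - 190\right) + 563\right) = 36 \left(\left(21 \cdot 19 - 190\right) + 563\right) = 36 \left(\left(399 - 190\right) + 563\right) = 36 \left(209 + 563\right) = 36 \cdot 772 = 27792$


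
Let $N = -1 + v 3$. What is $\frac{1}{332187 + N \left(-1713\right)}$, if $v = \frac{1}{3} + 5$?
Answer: $\frac{1}{306492} \approx 3.2627 \cdot 10^{-6}$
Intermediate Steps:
$v = \frac{16}{3}$ ($v = \frac{1}{3} + 5 = \frac{16}{3} \approx 5.3333$)
$N = 15$ ($N = -1 + \frac{16}{3} \cdot 3 = -1 + 16 = 15$)
$\frac{1}{332187 + N \left(-1713\right)} = \frac{1}{332187 + 15 \left(-1713\right)} = \frac{1}{332187 - 25695} = \frac{1}{306492}$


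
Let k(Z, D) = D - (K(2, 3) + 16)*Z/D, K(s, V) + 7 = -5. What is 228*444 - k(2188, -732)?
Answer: 18657224/183 ≈ 1.0195e+5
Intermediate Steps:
K(s, V) = -12 (K(s, V) = -7 - 5 = -12)
k(Z, D) = D - 4*Z/D (k(Z, D) = D - (-12 + 16)*Z/D = D - 4*Z/D)
228*444 - k(2188, -732) = 228*444 - (-732 - 4*2188/(-732)) = 101232 - (-732 - 4*2188*(-1/732)) = 101232 - (-732 + 2188/183) = 101232 - 1*(-131768/183) = 101232 + 131768/183 = 18657224/183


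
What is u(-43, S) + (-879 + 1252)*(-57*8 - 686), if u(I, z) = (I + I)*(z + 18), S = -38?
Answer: -424246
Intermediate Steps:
u(I, z) = 2*I*(18 + z) (u(I, z) = (2*I)*(18 + z) = 2*I*(18 + z))
u(-43, S) + (-879 + 1252)*(-57*8 - 686) = 2*(-43)*(18 - 38) + (-879 + 1252)*(-57*8 - 686) = 2*(-43)*(-20) + 373*(-456 - 686) = 1720 + 373*(-1142) = 1720 - 425966 = -424246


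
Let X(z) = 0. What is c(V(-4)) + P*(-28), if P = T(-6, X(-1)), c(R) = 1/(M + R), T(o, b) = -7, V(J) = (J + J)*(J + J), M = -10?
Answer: 10585/54 ≈ 196.02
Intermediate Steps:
V(J) = 4*J**2 (V(J) = (2*J)*(2*J) = 4*J**2)
c(R) = 1/(-10 + R)
P = -7
c(V(-4)) + P*(-28) = 1/(-10 + 4*(-4)**2) - 7*(-28) = 1/(-10 + 4*16) + 196 = 1/(-10 + 64) + 196 = 1/54 + 196 = 10585/54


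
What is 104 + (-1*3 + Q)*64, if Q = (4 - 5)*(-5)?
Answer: 232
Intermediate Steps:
Q = 5 (Q = -1*(-5) = 5)
104 + (-1*3 + Q)*64 = 104 + (-1*3 + 5)*64 = 104 + (-3 + 5)*64 = 104 + 2*64 = 104 + 128 = 232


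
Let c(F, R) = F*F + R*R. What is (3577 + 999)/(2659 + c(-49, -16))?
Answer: 1144/1329 ≈ 0.86080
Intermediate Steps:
c(F, R) = F² + R²
(3577 + 999)/(2659 + c(-49, -16)) = (3577 + 999)/(2659 + ((-49)² + (-16)²)) = 4576/(2659 + (2401 + 256)) = 4576/(2659 + 2657) = 4576/5316 = 4576*(1/5316) = 1144/1329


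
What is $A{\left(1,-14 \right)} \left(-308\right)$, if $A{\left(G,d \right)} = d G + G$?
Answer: $4004$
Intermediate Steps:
$A{\left(G,d \right)} = G + G d$ ($A{\left(G,d \right)} = G d + G = G + G d$)
$A{\left(1,-14 \right)} \left(-308\right) = 1 \left(1 - 14\right) \left(-308\right) = 1 \left(-13\right) \left(-308\right) = \left(-13\right) \left(-308\right) = 4004$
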